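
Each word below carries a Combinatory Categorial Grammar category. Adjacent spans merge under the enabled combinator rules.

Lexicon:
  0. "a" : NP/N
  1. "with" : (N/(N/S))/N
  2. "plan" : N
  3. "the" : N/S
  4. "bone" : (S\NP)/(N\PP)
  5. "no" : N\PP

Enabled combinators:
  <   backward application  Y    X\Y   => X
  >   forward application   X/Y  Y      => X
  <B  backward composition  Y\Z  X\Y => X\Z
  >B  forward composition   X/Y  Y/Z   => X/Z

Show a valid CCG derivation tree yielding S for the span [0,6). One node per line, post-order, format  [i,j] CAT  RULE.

[0,1] NP/N  lex  "a"
[1,2] (N/(N/S))/N  lex  "with"
[2,3] N  lex  "plan"
[1,3] N/(N/S)  >  k=2
[3,4] N/S  lex  "the"
[1,4] N  >  k=3
[0,4] NP  >  k=1
[4,5] (S\NP)/(N\PP)  lex  "bone"
[5,6] N\PP  lex  "no"
[4,6] S\NP  >  k=5
[0,6] S  <  k=4

[0,6] S   <
  [0,4] NP   >
    [0,1] "a" : NP/N
    [1,4] N   >
      [1,3] N/(N/S)   >
        [1,2] "with" : (N/(N/S))/N
        [2,3] "plan" : N
      [3,4] "the" : N/S
  [4,6] S\NP   >
    [4,5] "bone" : (S\NP)/(N\PP)
    [5,6] "no" : N\PP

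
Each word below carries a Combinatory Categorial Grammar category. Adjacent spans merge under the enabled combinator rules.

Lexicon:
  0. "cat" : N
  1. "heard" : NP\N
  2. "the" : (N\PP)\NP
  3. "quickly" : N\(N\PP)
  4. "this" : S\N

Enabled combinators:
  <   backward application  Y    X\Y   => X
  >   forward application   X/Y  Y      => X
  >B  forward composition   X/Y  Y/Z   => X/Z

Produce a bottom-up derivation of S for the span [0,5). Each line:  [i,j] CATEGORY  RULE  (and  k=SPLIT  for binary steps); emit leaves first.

[0,1] N  lex  "cat"
[1,2] NP\N  lex  "heard"
[0,2] NP  <  k=1
[2,3] (N\PP)\NP  lex  "the"
[0,3] N\PP  <  k=2
[3,4] N\(N\PP)  lex  "quickly"
[0,4] N  <  k=3
[4,5] S\N  lex  "this"
[0,5] S  <  k=4

[0,5] S   <
  [0,4] N   <
    [0,3] N\PP   <
      [0,2] NP   <
        [0,1] "cat" : N
        [1,2] "heard" : NP\N
      [2,3] "the" : (N\PP)\NP
    [3,4] "quickly" : N\(N\PP)
  [4,5] "this" : S\N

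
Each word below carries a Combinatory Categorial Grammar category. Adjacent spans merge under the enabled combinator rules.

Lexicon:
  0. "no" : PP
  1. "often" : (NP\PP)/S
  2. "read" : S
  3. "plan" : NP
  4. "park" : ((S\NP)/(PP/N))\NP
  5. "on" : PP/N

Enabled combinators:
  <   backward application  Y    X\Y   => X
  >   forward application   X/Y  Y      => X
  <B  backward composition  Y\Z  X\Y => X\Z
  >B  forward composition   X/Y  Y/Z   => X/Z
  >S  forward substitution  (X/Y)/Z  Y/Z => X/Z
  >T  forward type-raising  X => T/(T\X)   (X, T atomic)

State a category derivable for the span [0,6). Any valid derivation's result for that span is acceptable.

[0,6] S   <
  [0,3] NP   <
    [0,1] "no" : PP
    [1,3] NP\PP   >
      [1,2] "often" : (NP\PP)/S
      [2,3] "read" : S
  [3,6] S\NP   >
    [3,5] (S\NP)/(PP/N)   <
      [3,4] "plan" : NP
      [4,5] "park" : ((S\NP)/(PP/N))\NP
    [5,6] "on" : PP/N

S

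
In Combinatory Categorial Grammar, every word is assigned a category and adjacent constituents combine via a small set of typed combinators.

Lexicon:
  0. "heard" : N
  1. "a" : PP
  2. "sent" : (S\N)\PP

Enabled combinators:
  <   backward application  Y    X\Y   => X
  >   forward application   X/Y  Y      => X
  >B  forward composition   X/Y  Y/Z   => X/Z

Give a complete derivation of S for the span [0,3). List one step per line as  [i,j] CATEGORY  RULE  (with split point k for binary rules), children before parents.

[0,1] N  lex  "heard"
[1,2] PP  lex  "a"
[2,3] (S\N)\PP  lex  "sent"
[1,3] S\N  <  k=2
[0,3] S  <  k=1

[0,3] S   <
  [0,1] "heard" : N
  [1,3] S\N   <
    [1,2] "a" : PP
    [2,3] "sent" : (S\N)\PP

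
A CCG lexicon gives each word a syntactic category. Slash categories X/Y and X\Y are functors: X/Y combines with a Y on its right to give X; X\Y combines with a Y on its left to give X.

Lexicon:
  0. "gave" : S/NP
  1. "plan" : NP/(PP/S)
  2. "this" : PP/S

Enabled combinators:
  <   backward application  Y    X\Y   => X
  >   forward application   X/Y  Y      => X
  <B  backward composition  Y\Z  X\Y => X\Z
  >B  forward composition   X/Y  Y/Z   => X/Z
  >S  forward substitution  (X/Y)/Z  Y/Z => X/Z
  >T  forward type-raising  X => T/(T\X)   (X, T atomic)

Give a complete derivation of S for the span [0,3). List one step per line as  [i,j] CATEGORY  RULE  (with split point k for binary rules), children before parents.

[0,1] S/NP  lex  "gave"
[1,2] NP/(PP/S)  lex  "plan"
[2,3] PP/S  lex  "this"
[1,3] NP  >  k=2
[0,3] S  >  k=1

[0,3] S   >
  [0,1] "gave" : S/NP
  [1,3] NP   >
    [1,2] "plan" : NP/(PP/S)
    [2,3] "this" : PP/S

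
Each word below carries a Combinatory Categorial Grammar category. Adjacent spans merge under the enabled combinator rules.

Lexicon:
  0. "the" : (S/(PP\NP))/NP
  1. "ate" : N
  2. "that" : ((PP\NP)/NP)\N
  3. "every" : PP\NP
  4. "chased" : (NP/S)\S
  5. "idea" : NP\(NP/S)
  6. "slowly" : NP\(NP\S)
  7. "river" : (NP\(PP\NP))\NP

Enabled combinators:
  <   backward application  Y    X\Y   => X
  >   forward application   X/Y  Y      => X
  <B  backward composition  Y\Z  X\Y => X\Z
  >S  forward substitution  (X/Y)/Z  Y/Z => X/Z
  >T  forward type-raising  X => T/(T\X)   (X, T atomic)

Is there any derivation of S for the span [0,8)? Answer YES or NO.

YES

[0,8] S   >
  [0,3] S/NP   >S
    [0,1] "the" : (S/(PP\NP))/NP
    [1,3] (PP\NP)/NP   <
      [1,2] "ate" : N
      [2,3] "that" : ((PP\NP)/NP)\N
  [3,8] NP   <
    [3,4] "every" : PP\NP
    [4,8] NP\(PP\NP)   <
      [4,7] NP   <
        [4,6] NP\S   <B
          [4,5] "chased" : (NP/S)\S
          [5,6] "idea" : NP\(NP/S)
        [6,7] "slowly" : NP\(NP\S)
      [7,8] "river" : (NP\(PP\NP))\NP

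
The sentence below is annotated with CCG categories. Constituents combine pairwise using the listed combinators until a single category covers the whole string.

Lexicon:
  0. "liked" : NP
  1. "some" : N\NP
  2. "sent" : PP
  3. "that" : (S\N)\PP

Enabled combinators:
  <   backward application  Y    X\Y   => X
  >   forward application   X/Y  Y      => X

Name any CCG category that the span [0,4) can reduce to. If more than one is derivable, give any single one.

S

[0,4] S   <
  [0,2] N   <
    [0,1] "liked" : NP
    [1,2] "some" : N\NP
  [2,4] S\N   <
    [2,3] "sent" : PP
    [3,4] "that" : (S\N)\PP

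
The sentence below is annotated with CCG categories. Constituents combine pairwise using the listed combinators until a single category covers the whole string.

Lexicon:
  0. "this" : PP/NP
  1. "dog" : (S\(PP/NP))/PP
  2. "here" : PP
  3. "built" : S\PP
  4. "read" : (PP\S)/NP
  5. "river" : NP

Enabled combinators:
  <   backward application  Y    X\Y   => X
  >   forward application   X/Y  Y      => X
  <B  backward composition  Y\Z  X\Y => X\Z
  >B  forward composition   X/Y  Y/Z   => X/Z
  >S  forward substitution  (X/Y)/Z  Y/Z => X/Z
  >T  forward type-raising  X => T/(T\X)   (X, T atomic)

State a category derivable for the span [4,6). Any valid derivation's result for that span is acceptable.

[0,6] S   <
  [0,1] "this" : PP/NP
  [1,6] S\(PP/NP)   >
    [1,2] "dog" : (S\(PP/NP))/PP
    [2,6] PP   <
      [2,4] S   >
        [2,3] S/(S\PP)   >T
          [2,3] "here" : PP
        [3,4] "built" : S\PP
      [4,6] PP\S   >
        [4,5] "read" : (PP\S)/NP
        [5,6] "river" : NP

PP\S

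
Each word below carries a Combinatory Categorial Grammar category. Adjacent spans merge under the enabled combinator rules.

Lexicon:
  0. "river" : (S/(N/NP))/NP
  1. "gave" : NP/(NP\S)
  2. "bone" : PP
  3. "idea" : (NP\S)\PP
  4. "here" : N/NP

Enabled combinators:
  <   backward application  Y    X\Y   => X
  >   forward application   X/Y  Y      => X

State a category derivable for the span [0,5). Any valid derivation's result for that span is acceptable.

[0,5] S   >
  [0,4] S/(N/NP)   >
    [0,1] "river" : (S/(N/NP))/NP
    [1,4] NP   >
      [1,2] "gave" : NP/(NP\S)
      [2,4] NP\S   <
        [2,3] "bone" : PP
        [3,4] "idea" : (NP\S)\PP
  [4,5] "here" : N/NP

S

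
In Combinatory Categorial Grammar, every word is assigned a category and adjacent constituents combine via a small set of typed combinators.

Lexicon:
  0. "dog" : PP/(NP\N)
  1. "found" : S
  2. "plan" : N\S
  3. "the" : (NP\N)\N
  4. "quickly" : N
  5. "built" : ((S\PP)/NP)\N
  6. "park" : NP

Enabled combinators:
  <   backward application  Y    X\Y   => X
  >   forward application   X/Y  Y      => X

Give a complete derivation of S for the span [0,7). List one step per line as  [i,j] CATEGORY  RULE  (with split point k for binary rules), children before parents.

[0,1] PP/(NP\N)  lex  "dog"
[1,2] S  lex  "found"
[2,3] N\S  lex  "plan"
[1,3] N  <  k=2
[3,4] (NP\N)\N  lex  "the"
[1,4] NP\N  <  k=3
[0,4] PP  >  k=1
[4,5] N  lex  "quickly"
[5,6] ((S\PP)/NP)\N  lex  "built"
[4,6] (S\PP)/NP  <  k=5
[6,7] NP  lex  "park"
[4,7] S\PP  >  k=6
[0,7] S  <  k=4

[0,7] S   <
  [0,4] PP   >
    [0,1] "dog" : PP/(NP\N)
    [1,4] NP\N   <
      [1,3] N   <
        [1,2] "found" : S
        [2,3] "plan" : N\S
      [3,4] "the" : (NP\N)\N
  [4,7] S\PP   >
    [4,6] (S\PP)/NP   <
      [4,5] "quickly" : N
      [5,6] "built" : ((S\PP)/NP)\N
    [6,7] "park" : NP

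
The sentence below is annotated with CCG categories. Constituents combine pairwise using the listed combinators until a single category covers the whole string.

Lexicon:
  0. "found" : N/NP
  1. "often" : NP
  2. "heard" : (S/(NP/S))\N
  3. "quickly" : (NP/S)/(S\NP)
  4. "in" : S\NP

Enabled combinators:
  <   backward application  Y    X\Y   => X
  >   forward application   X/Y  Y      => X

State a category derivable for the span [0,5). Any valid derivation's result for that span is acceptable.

[0,5] S   >
  [0,3] S/(NP/S)   <
    [0,2] N   >
      [0,1] "found" : N/NP
      [1,2] "often" : NP
    [2,3] "heard" : (S/(NP/S))\N
  [3,5] NP/S   >
    [3,4] "quickly" : (NP/S)/(S\NP)
    [4,5] "in" : S\NP

S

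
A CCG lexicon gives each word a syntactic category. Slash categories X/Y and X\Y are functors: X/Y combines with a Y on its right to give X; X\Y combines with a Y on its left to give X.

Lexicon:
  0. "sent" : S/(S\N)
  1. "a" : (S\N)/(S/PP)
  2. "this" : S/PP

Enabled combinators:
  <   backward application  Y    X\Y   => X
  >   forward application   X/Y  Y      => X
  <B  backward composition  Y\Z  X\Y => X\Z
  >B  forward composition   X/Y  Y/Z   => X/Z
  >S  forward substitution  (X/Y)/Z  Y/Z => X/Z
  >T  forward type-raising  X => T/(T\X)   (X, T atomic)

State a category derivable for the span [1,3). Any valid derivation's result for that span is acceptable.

[0,3] S   >
  [0,1] "sent" : S/(S\N)
  [1,3] S\N   >
    [1,2] "a" : (S\N)/(S/PP)
    [2,3] "this" : S/PP

S\N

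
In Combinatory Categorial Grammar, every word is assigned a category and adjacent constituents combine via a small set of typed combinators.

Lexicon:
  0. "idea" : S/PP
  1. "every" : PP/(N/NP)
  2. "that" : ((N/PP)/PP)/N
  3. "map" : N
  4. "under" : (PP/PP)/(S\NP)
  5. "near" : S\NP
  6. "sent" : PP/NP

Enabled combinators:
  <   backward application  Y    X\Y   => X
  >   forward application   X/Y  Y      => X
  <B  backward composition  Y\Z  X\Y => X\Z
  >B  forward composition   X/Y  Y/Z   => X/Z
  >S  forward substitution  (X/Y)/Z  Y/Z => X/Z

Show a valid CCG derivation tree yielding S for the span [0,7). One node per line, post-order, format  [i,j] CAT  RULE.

[0,7] S   >
  [0,1] "idea" : S/PP
  [1,7] PP   >
    [1,2] "every" : PP/(N/NP)
    [2,7] N/NP   >B
      [2,6] N/PP   >S
        [2,4] (N/PP)/PP   >
          [2,3] "that" : ((N/PP)/PP)/N
          [3,4] "map" : N
        [4,6] PP/PP   >
          [4,5] "under" : (PP/PP)/(S\NP)
          [5,6] "near" : S\NP
      [6,7] "sent" : PP/NP

[0,1] S/PP  lex  "idea"
[1,2] PP/(N/NP)  lex  "every"
[2,3] ((N/PP)/PP)/N  lex  "that"
[3,4] N  lex  "map"
[2,4] (N/PP)/PP  >  k=3
[4,5] (PP/PP)/(S\NP)  lex  "under"
[5,6] S\NP  lex  "near"
[4,6] PP/PP  >  k=5
[2,6] N/PP  >S  k=4
[6,7] PP/NP  lex  "sent"
[2,7] N/NP  >B  k=6
[1,7] PP  >  k=2
[0,7] S  >  k=1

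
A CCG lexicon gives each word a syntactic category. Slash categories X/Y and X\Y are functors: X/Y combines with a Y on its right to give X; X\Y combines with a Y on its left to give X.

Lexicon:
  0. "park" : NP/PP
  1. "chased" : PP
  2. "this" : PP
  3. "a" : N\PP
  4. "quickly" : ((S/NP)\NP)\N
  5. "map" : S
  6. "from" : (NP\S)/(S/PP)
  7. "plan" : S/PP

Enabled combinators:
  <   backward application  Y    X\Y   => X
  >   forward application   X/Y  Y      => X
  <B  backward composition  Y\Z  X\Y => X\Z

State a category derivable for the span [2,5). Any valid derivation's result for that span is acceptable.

(S/NP)\NP

[0,8] S   >
  [0,5] S/NP   <
    [0,2] NP   >
      [0,1] "park" : NP/PP
      [1,2] "chased" : PP
    [2,5] (S/NP)\NP   <
      [2,4] N   <
        [2,3] "this" : PP
        [3,4] "a" : N\PP
      [4,5] "quickly" : ((S/NP)\NP)\N
  [5,8] NP   <
    [5,6] "map" : S
    [6,8] NP\S   >
      [6,7] "from" : (NP\S)/(S/PP)
      [7,8] "plan" : S/PP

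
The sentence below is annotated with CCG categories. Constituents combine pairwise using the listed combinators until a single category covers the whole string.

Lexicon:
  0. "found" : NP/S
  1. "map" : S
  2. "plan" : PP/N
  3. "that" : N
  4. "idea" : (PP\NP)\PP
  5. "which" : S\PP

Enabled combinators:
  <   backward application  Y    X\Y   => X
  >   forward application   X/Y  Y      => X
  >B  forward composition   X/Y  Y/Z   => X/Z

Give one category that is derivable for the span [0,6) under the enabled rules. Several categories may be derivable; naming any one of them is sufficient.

S

[0,6] S   <
  [0,5] PP   <
    [0,2] NP   >
      [0,1] "found" : NP/S
      [1,2] "map" : S
    [2,5] PP\NP   <
      [2,4] PP   >
        [2,3] "plan" : PP/N
        [3,4] "that" : N
      [4,5] "idea" : (PP\NP)\PP
  [5,6] "which" : S\PP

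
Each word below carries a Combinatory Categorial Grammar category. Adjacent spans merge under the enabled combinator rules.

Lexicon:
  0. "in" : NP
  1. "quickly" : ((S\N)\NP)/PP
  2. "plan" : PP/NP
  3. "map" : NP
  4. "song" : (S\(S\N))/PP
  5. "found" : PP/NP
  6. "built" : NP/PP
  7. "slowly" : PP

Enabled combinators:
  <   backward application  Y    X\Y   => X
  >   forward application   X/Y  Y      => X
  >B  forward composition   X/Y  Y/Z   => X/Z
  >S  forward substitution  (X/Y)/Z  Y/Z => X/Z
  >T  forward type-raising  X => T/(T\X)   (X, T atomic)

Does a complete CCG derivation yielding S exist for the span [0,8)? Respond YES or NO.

[0,8] S   <
  [0,4] S\N   <
    [0,1] "in" : NP
    [1,4] (S\N)\NP   >
      [1,2] "quickly" : ((S\N)\NP)/PP
      [2,4] PP   >
        [2,3] "plan" : PP/NP
        [3,4] "map" : NP
  [4,8] S\(S\N)   >
    [4,5] "song" : (S\(S\N))/PP
    [5,8] PP   >
      [5,6] "found" : PP/NP
      [6,8] NP   >
        [6,7] "built" : NP/PP
        [7,8] "slowly" : PP

YES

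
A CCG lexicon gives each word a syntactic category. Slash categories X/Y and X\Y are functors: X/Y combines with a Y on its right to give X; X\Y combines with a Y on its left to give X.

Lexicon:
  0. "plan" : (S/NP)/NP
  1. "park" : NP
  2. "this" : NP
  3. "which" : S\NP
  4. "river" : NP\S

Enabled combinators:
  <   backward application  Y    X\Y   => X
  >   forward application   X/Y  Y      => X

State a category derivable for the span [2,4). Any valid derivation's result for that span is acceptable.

[0,5] S   >
  [0,2] S/NP   >
    [0,1] "plan" : (S/NP)/NP
    [1,2] "park" : NP
  [2,5] NP   <
    [2,4] S   <
      [2,3] "this" : NP
      [3,4] "which" : S\NP
    [4,5] "river" : NP\S

S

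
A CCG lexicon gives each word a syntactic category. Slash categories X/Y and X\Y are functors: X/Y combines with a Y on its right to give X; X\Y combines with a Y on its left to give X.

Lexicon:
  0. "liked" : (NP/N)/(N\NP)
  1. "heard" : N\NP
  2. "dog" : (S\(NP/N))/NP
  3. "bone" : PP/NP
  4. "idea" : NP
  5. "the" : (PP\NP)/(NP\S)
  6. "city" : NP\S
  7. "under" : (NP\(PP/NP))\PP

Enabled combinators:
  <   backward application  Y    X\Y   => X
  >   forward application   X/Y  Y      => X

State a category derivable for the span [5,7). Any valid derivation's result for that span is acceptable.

[0,8] S   <
  [0,2] NP/N   >
    [0,1] "liked" : (NP/N)/(N\NP)
    [1,2] "heard" : N\NP
  [2,8] S\(NP/N)   >
    [2,3] "dog" : (S\(NP/N))/NP
    [3,8] NP   <
      [3,4] "bone" : PP/NP
      [4,8] NP\(PP/NP)   <
        [4,7] PP   <
          [4,5] "idea" : NP
          [5,7] PP\NP   >
            [5,6] "the" : (PP\NP)/(NP\S)
            [6,7] "city" : NP\S
        [7,8] "under" : (NP\(PP/NP))\PP

PP\NP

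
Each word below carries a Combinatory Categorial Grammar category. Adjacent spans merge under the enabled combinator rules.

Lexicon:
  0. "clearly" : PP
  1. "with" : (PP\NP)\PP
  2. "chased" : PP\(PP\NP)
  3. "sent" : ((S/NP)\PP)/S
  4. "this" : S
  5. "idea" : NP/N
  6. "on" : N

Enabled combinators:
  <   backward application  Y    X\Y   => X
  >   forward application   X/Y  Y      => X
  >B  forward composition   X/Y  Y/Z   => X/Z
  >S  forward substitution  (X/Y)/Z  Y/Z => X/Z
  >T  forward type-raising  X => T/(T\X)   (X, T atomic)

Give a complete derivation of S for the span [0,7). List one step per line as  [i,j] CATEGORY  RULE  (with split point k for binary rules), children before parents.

[0,7] S   >
  [0,6] S/N   >B
    [0,5] S/NP   <
      [0,3] PP   <
        [0,2] PP\NP   <
          [0,1] "clearly" : PP
          [1,2] "with" : (PP\NP)\PP
        [2,3] "chased" : PP\(PP\NP)
      [3,5] (S/NP)\PP   >
        [3,4] "sent" : ((S/NP)\PP)/S
        [4,5] "this" : S
    [5,6] "idea" : NP/N
  [6,7] "on" : N

[0,1] PP  lex  "clearly"
[1,2] (PP\NP)\PP  lex  "with"
[0,2] PP\NP  <  k=1
[2,3] PP\(PP\NP)  lex  "chased"
[0,3] PP  <  k=2
[3,4] ((S/NP)\PP)/S  lex  "sent"
[4,5] S  lex  "this"
[3,5] (S/NP)\PP  >  k=4
[0,5] S/NP  <  k=3
[5,6] NP/N  lex  "idea"
[0,6] S/N  >B  k=5
[6,7] N  lex  "on"
[0,7] S  >  k=6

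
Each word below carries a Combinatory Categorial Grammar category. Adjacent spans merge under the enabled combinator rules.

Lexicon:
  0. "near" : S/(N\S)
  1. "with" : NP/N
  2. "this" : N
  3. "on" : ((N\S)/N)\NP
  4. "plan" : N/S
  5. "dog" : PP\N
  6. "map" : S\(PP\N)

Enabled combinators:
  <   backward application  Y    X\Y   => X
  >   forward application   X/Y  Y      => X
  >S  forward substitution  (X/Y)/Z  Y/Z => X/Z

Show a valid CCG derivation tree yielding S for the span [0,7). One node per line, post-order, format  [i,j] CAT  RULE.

[0,1] S/(N\S)  lex  "near"
[1,2] NP/N  lex  "with"
[2,3] N  lex  "this"
[1,3] NP  >  k=2
[3,4] ((N\S)/N)\NP  lex  "on"
[1,4] (N\S)/N  <  k=3
[4,5] N/S  lex  "plan"
[5,6] PP\N  lex  "dog"
[6,7] S\(PP\N)  lex  "map"
[5,7] S  <  k=6
[4,7] N  >  k=5
[1,7] N\S  >  k=4
[0,7] S  >  k=1

[0,7] S   >
  [0,1] "near" : S/(N\S)
  [1,7] N\S   >
    [1,4] (N\S)/N   <
      [1,3] NP   >
        [1,2] "with" : NP/N
        [2,3] "this" : N
      [3,4] "on" : ((N\S)/N)\NP
    [4,7] N   >
      [4,5] "plan" : N/S
      [5,7] S   <
        [5,6] "dog" : PP\N
        [6,7] "map" : S\(PP\N)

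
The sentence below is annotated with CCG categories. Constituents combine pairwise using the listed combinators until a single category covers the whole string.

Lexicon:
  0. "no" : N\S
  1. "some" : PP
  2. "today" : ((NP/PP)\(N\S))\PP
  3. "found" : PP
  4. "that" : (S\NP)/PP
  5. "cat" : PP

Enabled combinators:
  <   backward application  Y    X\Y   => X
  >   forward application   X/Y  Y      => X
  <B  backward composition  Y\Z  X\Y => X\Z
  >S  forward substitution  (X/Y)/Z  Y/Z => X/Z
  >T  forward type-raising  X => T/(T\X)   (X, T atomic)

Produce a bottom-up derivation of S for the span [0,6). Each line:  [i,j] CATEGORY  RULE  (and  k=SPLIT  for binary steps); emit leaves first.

[0,6] S   <
  [0,4] NP   >
    [0,3] NP/PP   <
      [0,1] "no" : N\S
      [1,3] (NP/PP)\(N\S)   <
        [1,2] "some" : PP
        [2,3] "today" : ((NP/PP)\(N\S))\PP
    [3,4] "found" : PP
  [4,6] S\NP   >
    [4,5] "that" : (S\NP)/PP
    [5,6] "cat" : PP

[0,1] N\S  lex  "no"
[1,2] PP  lex  "some"
[2,3] ((NP/PP)\(N\S))\PP  lex  "today"
[1,3] (NP/PP)\(N\S)  <  k=2
[0,3] NP/PP  <  k=1
[3,4] PP  lex  "found"
[0,4] NP  >  k=3
[4,5] (S\NP)/PP  lex  "that"
[5,6] PP  lex  "cat"
[4,6] S\NP  >  k=5
[0,6] S  <  k=4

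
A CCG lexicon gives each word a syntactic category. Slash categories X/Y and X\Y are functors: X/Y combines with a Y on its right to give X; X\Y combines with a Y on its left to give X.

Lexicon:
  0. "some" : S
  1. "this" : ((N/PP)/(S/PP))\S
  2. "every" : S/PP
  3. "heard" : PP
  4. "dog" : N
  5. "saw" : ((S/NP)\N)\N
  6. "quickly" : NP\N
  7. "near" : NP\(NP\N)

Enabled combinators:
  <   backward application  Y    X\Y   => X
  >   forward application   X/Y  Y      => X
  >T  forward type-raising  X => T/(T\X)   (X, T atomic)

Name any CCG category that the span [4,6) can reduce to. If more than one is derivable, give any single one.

(S/NP)\N

[0,8] S   >
  [0,6] S/NP   <
    [0,4] N   >
      [0,3] N/PP   >
        [0,2] (N/PP)/(S/PP)   <
          [0,1] "some" : S
          [1,2] "this" : ((N/PP)/(S/PP))\S
        [2,3] "every" : S/PP
      [3,4] "heard" : PP
    [4,6] (S/NP)\N   <
      [4,5] "dog" : N
      [5,6] "saw" : ((S/NP)\N)\N
  [6,8] NP   <
    [6,7] "quickly" : NP\N
    [7,8] "near" : NP\(NP\N)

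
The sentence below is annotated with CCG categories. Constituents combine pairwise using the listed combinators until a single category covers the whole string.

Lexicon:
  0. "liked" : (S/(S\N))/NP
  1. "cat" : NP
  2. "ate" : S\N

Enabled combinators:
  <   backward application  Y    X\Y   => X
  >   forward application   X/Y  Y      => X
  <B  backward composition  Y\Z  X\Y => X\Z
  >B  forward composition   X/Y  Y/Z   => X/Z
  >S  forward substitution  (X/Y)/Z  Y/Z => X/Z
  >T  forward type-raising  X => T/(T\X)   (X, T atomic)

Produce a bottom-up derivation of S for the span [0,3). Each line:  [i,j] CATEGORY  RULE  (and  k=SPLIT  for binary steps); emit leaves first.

[0,1] (S/(S\N))/NP  lex  "liked"
[1,2] NP  lex  "cat"
[0,2] S/(S\N)  >  k=1
[2,3] S\N  lex  "ate"
[0,3] S  >  k=2

[0,3] S   >
  [0,2] S/(S\N)   >
    [0,1] "liked" : (S/(S\N))/NP
    [1,2] "cat" : NP
  [2,3] "ate" : S\N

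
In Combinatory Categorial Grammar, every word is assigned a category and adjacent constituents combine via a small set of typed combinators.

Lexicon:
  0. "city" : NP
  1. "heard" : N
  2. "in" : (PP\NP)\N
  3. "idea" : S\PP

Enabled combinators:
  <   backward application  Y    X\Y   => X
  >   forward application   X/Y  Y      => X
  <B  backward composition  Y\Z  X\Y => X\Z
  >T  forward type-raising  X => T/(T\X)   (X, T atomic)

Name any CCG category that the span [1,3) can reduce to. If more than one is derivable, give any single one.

PP\NP

[0,4] S   <
  [0,3] PP   <
    [0,1] "city" : NP
    [1,3] PP\NP   <
      [1,2] "heard" : N
      [2,3] "in" : (PP\NP)\N
  [3,4] "idea" : S\PP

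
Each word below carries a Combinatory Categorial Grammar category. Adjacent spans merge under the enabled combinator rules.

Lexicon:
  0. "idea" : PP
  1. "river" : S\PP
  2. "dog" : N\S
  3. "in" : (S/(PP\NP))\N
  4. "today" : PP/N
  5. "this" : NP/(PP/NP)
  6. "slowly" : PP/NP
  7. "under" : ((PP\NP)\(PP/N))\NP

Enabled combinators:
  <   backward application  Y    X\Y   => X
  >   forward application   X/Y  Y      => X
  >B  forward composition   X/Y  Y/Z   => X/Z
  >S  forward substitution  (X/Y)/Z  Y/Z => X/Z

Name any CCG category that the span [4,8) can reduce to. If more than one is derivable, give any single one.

[0,8] S   >
  [0,4] S/(PP\NP)   <
    [0,3] N   <
      [0,2] S   <
        [0,1] "idea" : PP
        [1,2] "river" : S\PP
      [2,3] "dog" : N\S
    [3,4] "in" : (S/(PP\NP))\N
  [4,8] PP\NP   <
    [4,5] "today" : PP/N
    [5,8] (PP\NP)\(PP/N)   <
      [5,7] NP   >
        [5,6] "this" : NP/(PP/NP)
        [6,7] "slowly" : PP/NP
      [7,8] "under" : ((PP\NP)\(PP/N))\NP

PP\NP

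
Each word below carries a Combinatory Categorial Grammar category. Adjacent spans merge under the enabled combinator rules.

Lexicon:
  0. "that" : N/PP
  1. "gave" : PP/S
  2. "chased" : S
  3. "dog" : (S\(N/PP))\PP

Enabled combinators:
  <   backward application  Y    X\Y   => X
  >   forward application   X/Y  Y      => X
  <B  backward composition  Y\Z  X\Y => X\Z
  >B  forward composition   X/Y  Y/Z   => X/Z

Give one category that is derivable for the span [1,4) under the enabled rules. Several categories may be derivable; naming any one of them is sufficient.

S\(N/PP)

[0,4] S   <
  [0,1] "that" : N/PP
  [1,4] S\(N/PP)   <
    [1,3] PP   >
      [1,2] "gave" : PP/S
      [2,3] "chased" : S
    [3,4] "dog" : (S\(N/PP))\PP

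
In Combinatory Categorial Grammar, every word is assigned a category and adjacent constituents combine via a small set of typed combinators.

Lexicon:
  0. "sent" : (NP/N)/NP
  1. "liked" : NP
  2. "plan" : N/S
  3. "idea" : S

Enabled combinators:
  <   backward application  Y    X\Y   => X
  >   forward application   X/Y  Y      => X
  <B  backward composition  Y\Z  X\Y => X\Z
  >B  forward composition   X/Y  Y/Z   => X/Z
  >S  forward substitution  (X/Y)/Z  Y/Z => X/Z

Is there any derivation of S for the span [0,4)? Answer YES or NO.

(NP/N)/NP NP N/S S
CKY chart[0,4] = {NP}; S ∉ chart

NO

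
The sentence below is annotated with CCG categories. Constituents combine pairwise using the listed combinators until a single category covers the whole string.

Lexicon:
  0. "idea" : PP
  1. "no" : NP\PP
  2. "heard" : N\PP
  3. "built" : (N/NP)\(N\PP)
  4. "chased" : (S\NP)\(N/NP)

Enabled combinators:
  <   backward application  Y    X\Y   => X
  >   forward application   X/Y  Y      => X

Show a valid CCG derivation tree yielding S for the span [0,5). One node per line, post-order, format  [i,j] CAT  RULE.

[0,1] PP  lex  "idea"
[1,2] NP\PP  lex  "no"
[0,2] NP  <  k=1
[2,3] N\PP  lex  "heard"
[3,4] (N/NP)\(N\PP)  lex  "built"
[2,4] N/NP  <  k=3
[4,5] (S\NP)\(N/NP)  lex  "chased"
[2,5] S\NP  <  k=4
[0,5] S  <  k=2

[0,5] S   <
  [0,2] NP   <
    [0,1] "idea" : PP
    [1,2] "no" : NP\PP
  [2,5] S\NP   <
    [2,4] N/NP   <
      [2,3] "heard" : N\PP
      [3,4] "built" : (N/NP)\(N\PP)
    [4,5] "chased" : (S\NP)\(N/NP)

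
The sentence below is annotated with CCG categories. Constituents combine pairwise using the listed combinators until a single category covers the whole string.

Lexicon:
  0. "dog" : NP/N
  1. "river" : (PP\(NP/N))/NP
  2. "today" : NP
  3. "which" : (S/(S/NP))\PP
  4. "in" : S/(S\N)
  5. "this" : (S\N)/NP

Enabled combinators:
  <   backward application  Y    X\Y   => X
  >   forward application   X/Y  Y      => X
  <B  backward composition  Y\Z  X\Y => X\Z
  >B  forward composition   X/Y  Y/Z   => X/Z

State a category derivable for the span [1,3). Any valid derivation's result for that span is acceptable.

PP\(NP/N)

[0,6] S   >
  [0,4] S/(S/NP)   <
    [0,3] PP   <
      [0,1] "dog" : NP/N
      [1,3] PP\(NP/N)   >
        [1,2] "river" : (PP\(NP/N))/NP
        [2,3] "today" : NP
    [3,4] "which" : (S/(S/NP))\PP
  [4,6] S/NP   >B
    [4,5] "in" : S/(S\N)
    [5,6] "this" : (S\N)/NP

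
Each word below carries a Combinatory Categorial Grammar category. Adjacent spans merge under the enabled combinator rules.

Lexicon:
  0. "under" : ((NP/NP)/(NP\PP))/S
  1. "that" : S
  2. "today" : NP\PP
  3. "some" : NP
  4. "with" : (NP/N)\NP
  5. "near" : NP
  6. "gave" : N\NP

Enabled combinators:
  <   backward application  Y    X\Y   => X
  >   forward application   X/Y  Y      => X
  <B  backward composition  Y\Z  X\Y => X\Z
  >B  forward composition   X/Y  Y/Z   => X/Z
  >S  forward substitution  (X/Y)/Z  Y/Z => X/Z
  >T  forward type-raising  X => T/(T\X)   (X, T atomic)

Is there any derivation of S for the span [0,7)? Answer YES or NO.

NO

((NP/NP)/(NP\PP))/S S NP\PP NP (NP/N)\NP NP N\NP
CKY chart[0,7] = {N/(N\NP), NP, NP/(NP\NP), NP/(N\N), PP/(PP\NP), S/(S\NP)}; S ∉ chart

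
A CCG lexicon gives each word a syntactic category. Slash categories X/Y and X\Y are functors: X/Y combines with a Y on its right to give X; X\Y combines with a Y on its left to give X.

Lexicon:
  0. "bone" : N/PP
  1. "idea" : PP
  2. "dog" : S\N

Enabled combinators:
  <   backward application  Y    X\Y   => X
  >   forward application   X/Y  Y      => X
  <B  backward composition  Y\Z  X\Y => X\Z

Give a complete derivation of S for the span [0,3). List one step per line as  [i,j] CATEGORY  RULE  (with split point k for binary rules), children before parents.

[0,1] N/PP  lex  "bone"
[1,2] PP  lex  "idea"
[0,2] N  >  k=1
[2,3] S\N  lex  "dog"
[0,3] S  <  k=2

[0,3] S   <
  [0,2] N   >
    [0,1] "bone" : N/PP
    [1,2] "idea" : PP
  [2,3] "dog" : S\N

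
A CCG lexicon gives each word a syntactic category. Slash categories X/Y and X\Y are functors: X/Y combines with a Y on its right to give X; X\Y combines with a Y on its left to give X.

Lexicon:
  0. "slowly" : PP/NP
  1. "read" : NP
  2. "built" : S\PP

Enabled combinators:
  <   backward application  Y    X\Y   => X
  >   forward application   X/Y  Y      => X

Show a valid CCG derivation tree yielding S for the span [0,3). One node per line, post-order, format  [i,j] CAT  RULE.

[0,3] S   <
  [0,2] PP   >
    [0,1] "slowly" : PP/NP
    [1,2] "read" : NP
  [2,3] "built" : S\PP

[0,1] PP/NP  lex  "slowly"
[1,2] NP  lex  "read"
[0,2] PP  >  k=1
[2,3] S\PP  lex  "built"
[0,3] S  <  k=2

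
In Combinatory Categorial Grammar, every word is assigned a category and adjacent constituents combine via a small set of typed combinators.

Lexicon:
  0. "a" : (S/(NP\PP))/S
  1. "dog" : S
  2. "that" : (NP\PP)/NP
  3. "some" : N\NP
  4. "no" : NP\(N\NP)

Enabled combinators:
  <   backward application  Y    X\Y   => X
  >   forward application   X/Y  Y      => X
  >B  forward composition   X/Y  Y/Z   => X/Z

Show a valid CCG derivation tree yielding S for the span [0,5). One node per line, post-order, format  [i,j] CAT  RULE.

[0,5] S   >
  [0,3] S/NP   >B
    [0,2] S/(NP\PP)   >
      [0,1] "a" : (S/(NP\PP))/S
      [1,2] "dog" : S
    [2,3] "that" : (NP\PP)/NP
  [3,5] NP   <
    [3,4] "some" : N\NP
    [4,5] "no" : NP\(N\NP)

[0,1] (S/(NP\PP))/S  lex  "a"
[1,2] S  lex  "dog"
[0,2] S/(NP\PP)  >  k=1
[2,3] (NP\PP)/NP  lex  "that"
[0,3] S/NP  >B  k=2
[3,4] N\NP  lex  "some"
[4,5] NP\(N\NP)  lex  "no"
[3,5] NP  <  k=4
[0,5] S  >  k=3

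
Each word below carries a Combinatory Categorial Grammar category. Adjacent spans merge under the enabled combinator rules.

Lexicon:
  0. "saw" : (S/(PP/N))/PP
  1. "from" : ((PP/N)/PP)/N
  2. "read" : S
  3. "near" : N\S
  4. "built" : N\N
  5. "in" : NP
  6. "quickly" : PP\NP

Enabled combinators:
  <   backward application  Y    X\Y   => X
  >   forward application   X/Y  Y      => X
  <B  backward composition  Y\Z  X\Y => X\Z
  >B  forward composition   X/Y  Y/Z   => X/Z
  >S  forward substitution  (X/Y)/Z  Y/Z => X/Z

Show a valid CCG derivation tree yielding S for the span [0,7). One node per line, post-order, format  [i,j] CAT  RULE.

[0,7] S   >
  [0,5] S/PP   >S
    [0,1] "saw" : (S/(PP/N))/PP
    [1,5] (PP/N)/PP   >
      [1,2] "from" : ((PP/N)/PP)/N
      [2,5] N   <
        [2,3] "read" : S
        [3,5] N\S   <B
          [3,4] "near" : N\S
          [4,5] "built" : N\N
  [5,7] PP   <
    [5,6] "in" : NP
    [6,7] "quickly" : PP\NP

[0,1] (S/(PP/N))/PP  lex  "saw"
[1,2] ((PP/N)/PP)/N  lex  "from"
[2,3] S  lex  "read"
[3,4] N\S  lex  "near"
[4,5] N\N  lex  "built"
[3,5] N\S  <B  k=4
[2,5] N  <  k=3
[1,5] (PP/N)/PP  >  k=2
[0,5] S/PP  >S  k=1
[5,6] NP  lex  "in"
[6,7] PP\NP  lex  "quickly"
[5,7] PP  <  k=6
[0,7] S  >  k=5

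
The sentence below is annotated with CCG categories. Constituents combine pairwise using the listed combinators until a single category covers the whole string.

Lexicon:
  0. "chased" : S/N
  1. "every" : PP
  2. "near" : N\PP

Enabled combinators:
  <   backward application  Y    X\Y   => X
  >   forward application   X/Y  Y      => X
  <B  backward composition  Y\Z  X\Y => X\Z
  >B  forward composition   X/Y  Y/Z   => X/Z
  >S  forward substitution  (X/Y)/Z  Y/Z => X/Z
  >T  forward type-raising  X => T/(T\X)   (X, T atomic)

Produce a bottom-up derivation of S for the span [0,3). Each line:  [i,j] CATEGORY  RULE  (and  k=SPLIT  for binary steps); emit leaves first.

[0,3] S   >
  [0,1] "chased" : S/N
  [1,3] N   >
    [1,2] N/(N\PP)   >T
      [1,2] "every" : PP
    [2,3] "near" : N\PP

[0,1] S/N  lex  "chased"
[1,2] PP  lex  "every"
[1,2] N/(N\PP)  >T
[2,3] N\PP  lex  "near"
[1,3] N  >  k=2
[0,3] S  >  k=1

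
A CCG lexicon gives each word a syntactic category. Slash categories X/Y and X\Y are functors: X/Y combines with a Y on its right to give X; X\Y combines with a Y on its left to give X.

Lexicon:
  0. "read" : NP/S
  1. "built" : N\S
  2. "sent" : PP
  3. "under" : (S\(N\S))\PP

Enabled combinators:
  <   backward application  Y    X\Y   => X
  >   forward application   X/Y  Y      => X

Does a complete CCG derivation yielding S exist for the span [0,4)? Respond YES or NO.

NO

NP/S N\S PP (S\(N\S))\PP
CKY chart[0,4] = {NP}; S ∉ chart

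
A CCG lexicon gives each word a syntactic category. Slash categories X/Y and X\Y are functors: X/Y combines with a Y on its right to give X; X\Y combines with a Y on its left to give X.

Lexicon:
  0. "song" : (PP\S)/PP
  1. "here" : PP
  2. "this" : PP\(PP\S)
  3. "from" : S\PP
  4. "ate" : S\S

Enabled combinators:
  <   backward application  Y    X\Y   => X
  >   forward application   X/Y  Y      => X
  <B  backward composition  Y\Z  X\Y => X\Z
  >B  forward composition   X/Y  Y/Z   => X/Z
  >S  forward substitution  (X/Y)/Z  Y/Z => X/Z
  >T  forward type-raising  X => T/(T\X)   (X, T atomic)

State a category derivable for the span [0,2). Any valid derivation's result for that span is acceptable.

[0,5] S   <
  [0,3] PP   <
    [0,2] PP\S   >
      [0,1] "song" : (PP\S)/PP
      [1,2] "here" : PP
    [2,3] "this" : PP\(PP\S)
  [3,5] S\PP   <B
    [3,4] "from" : S\PP
    [4,5] "ate" : S\S

PP\S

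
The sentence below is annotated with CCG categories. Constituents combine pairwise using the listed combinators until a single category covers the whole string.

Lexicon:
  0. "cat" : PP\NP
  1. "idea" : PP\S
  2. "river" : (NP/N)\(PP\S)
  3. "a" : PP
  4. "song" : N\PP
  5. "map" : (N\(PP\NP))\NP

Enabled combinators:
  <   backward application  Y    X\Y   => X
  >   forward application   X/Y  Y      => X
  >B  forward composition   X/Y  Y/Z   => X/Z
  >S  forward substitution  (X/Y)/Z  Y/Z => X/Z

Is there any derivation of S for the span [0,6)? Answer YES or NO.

PP\NP PP\S (NP/N)\(PP\S) PP N\PP (N\(PP\NP))\NP
CKY chart[0,6] = {N}; S ∉ chart

NO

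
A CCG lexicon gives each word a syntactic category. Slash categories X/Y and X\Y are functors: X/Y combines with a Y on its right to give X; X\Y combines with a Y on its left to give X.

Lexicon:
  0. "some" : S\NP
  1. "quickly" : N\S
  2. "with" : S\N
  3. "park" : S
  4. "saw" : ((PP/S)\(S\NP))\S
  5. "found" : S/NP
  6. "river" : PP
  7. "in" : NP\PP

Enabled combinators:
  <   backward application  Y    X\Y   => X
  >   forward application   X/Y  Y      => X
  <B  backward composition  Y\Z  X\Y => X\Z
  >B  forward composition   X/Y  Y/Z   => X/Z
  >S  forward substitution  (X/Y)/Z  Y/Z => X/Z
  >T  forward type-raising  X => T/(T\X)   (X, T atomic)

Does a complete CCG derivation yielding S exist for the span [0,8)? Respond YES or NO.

NO

S\NP N\S S\N S ((PP/S)\(S\NP))\S S/NP PP NP\PP
CKY chart[0,8] = {N/(N\PP), NP/(NP\PP), PP, PP/(NP\NP), PP/(PP\PP), PP/(S\S), S/(S\PP)}; S ∉ chart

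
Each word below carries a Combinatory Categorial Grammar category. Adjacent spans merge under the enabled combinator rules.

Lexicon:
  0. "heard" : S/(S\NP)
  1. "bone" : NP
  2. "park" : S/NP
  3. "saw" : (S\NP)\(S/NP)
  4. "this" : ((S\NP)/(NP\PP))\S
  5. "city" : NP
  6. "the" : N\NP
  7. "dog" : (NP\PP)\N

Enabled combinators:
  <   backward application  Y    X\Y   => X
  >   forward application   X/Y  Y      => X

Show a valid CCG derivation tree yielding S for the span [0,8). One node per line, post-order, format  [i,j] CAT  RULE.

[0,8] S   >
  [0,1] "heard" : S/(S\NP)
  [1,8] S\NP   >
    [1,5] (S\NP)/(NP\PP)   <
      [1,4] S   <
        [1,2] "bone" : NP
        [2,4] S\NP   <
          [2,3] "park" : S/NP
          [3,4] "saw" : (S\NP)\(S/NP)
      [4,5] "this" : ((S\NP)/(NP\PP))\S
    [5,8] NP\PP   <
      [5,7] N   <
        [5,6] "city" : NP
        [6,7] "the" : N\NP
      [7,8] "dog" : (NP\PP)\N

[0,1] S/(S\NP)  lex  "heard"
[1,2] NP  lex  "bone"
[2,3] S/NP  lex  "park"
[3,4] (S\NP)\(S/NP)  lex  "saw"
[2,4] S\NP  <  k=3
[1,4] S  <  k=2
[4,5] ((S\NP)/(NP\PP))\S  lex  "this"
[1,5] (S\NP)/(NP\PP)  <  k=4
[5,6] NP  lex  "city"
[6,7] N\NP  lex  "the"
[5,7] N  <  k=6
[7,8] (NP\PP)\N  lex  "dog"
[5,8] NP\PP  <  k=7
[1,8] S\NP  >  k=5
[0,8] S  >  k=1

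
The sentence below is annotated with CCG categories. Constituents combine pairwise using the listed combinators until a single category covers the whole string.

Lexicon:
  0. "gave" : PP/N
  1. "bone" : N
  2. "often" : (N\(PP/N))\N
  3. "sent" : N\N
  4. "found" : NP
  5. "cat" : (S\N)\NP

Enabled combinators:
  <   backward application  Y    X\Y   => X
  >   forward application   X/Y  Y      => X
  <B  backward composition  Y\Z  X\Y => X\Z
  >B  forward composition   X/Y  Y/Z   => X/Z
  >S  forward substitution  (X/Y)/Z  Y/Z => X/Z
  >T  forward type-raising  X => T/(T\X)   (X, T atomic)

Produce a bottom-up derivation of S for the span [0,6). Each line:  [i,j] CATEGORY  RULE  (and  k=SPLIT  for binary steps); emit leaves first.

[0,1] PP/N  lex  "gave"
[1,2] N  lex  "bone"
[2,3] (N\(PP/N))\N  lex  "often"
[1,3] N\(PP/N)  <  k=2
[0,3] N  <  k=1
[3,4] N\N  lex  "sent"
[4,5] NP  lex  "found"
[5,6] (S\N)\NP  lex  "cat"
[4,6] S\N  <  k=5
[3,6] S\N  <B  k=4
[0,6] S  <  k=3

[0,6] S   <
  [0,3] N   <
    [0,1] "gave" : PP/N
    [1,3] N\(PP/N)   <
      [1,2] "bone" : N
      [2,3] "often" : (N\(PP/N))\N
  [3,6] S\N   <B
    [3,4] "sent" : N\N
    [4,6] S\N   <
      [4,5] "found" : NP
      [5,6] "cat" : (S\N)\NP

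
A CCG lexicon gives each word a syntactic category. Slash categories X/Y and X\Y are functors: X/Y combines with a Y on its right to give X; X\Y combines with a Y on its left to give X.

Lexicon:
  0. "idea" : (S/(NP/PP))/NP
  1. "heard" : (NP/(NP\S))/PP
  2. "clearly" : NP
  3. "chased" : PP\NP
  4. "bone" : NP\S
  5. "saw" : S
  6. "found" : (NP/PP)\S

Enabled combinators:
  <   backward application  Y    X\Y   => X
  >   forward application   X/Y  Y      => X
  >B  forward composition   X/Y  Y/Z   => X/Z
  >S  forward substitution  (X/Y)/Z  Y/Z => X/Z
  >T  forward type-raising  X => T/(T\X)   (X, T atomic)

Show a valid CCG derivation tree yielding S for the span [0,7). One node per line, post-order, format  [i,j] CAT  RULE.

[0,7] S   >
  [0,5] S/(NP/PP)   >
    [0,1] "idea" : (S/(NP/PP))/NP
    [1,5] NP   >
      [1,4] NP/(NP\S)   >
        [1,2] "heard" : (NP/(NP\S))/PP
        [2,4] PP   <
          [2,3] "clearly" : NP
          [3,4] "chased" : PP\NP
      [4,5] "bone" : NP\S
  [5,7] NP/PP   <
    [5,6] "saw" : S
    [6,7] "found" : (NP/PP)\S

[0,1] (S/(NP/PP))/NP  lex  "idea"
[1,2] (NP/(NP\S))/PP  lex  "heard"
[2,3] NP  lex  "clearly"
[3,4] PP\NP  lex  "chased"
[2,4] PP  <  k=3
[1,4] NP/(NP\S)  >  k=2
[4,5] NP\S  lex  "bone"
[1,5] NP  >  k=4
[0,5] S/(NP/PP)  >  k=1
[5,6] S  lex  "saw"
[6,7] (NP/PP)\S  lex  "found"
[5,7] NP/PP  <  k=6
[0,7] S  >  k=5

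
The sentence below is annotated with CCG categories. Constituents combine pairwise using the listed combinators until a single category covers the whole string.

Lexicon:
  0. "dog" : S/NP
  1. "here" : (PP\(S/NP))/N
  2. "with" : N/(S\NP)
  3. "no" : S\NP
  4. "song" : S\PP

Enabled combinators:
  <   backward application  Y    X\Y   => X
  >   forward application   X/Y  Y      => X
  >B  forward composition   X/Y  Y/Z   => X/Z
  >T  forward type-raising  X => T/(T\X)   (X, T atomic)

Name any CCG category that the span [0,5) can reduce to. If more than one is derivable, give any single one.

[0,5] S   <
  [0,4] PP   <
    [0,1] "dog" : S/NP
    [1,4] PP\(S/NP)   >
      [1,2] "here" : (PP\(S/NP))/N
      [2,4] N   >
        [2,3] "with" : N/(S\NP)
        [3,4] "no" : S\NP
  [4,5] "song" : S\PP

S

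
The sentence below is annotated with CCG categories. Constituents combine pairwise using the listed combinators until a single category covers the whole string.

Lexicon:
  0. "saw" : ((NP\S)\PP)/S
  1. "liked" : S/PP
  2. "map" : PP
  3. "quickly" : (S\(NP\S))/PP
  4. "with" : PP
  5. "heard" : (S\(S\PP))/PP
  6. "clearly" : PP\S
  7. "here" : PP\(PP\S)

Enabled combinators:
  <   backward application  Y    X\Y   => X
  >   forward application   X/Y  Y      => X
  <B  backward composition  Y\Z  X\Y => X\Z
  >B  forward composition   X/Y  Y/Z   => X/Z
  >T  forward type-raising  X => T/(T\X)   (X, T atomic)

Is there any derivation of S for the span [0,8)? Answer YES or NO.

YES

[0,8] S   <
  [0,5] S\PP   <B
    [0,3] (NP\S)\PP   >
      [0,1] "saw" : ((NP\S)\PP)/S
      [1,3] S   >
        [1,2] "liked" : S/PP
        [2,3] "map" : PP
    [3,5] S\(NP\S)   >
      [3,4] "quickly" : (S\(NP\S))/PP
      [4,5] "with" : PP
  [5,8] S\(S\PP)   >
    [5,6] "heard" : (S\(S\PP))/PP
    [6,8] PP   <
      [6,7] "clearly" : PP\S
      [7,8] "here" : PP\(PP\S)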